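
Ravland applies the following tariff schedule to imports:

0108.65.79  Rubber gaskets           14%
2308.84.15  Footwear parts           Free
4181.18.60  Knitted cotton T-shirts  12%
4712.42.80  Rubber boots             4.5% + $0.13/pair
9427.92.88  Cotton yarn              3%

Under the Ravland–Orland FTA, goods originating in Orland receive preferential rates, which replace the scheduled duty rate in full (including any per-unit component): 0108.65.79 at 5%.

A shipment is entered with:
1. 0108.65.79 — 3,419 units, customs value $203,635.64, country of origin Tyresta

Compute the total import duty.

Line 1 (0108.65.79, Tyresta, 3,419 units, $203,635.64):
Base rate for 0108.65.79 is 14%.
0108.65.79 has an FTA preferential rate, but origin Tyresta is not Orland; base rate stands.
Duty = $203,635.64 × 14% = $28,508.99.

$28,508.99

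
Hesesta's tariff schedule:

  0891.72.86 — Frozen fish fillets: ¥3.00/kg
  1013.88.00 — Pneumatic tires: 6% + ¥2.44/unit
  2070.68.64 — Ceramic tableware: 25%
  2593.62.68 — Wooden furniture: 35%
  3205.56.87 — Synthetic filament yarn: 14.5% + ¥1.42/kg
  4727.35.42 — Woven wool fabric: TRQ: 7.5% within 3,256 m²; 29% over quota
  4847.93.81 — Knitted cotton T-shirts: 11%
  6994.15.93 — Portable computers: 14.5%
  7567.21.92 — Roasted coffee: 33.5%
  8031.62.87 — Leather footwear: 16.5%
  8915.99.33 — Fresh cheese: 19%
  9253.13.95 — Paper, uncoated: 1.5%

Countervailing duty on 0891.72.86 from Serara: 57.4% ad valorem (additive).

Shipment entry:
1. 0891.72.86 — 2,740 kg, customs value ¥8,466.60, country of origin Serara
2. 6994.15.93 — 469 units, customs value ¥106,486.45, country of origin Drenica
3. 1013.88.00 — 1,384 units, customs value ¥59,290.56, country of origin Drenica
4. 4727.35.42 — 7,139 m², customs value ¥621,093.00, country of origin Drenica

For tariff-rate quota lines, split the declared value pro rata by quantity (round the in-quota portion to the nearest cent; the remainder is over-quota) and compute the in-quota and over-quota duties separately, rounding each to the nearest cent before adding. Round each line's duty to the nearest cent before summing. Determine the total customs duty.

¥154,668.25

Line 1 (0891.72.86, Serara, 2,740 kg, ¥8,466.60):
Base rate for 0891.72.86 is ¥3.00/kg.
Additional duty on 0891.72.86 from Serara: +57.4% ad valorem. Applied ad valorem rate = 57.4%.
Duty = ¥8,466.60 × 57.4% + 2,740 × ¥3.00 = ¥13,079.83.
Line 2 (6994.15.93, Drenica, 469 units, ¥106,486.45):
Base rate for 6994.15.93 is 14.5%.
Duty = ¥106,486.45 × 14.5% = ¥15,440.54.
Line 3 (1013.88.00, Drenica, 1,384 units, ¥59,290.56):
Base rate for 1013.88.00 is 6% + ¥2.44/unit.
Duty = ¥59,290.56 × 6% + 1,384 × ¥2.44 = ¥6,934.39.
Line 4 (4727.35.42, Drenica, 7,139 m², ¥621,093.00):
Code 4727.35.42 is under a tariff-rate quota (threshold 3,256 m²). In-quota: 3,256 m² at 7.5%; over-quota: 3,883 m² at 29%.
Pro-rata value split: in-quota = ¥621,093.00 × 3,256/7,139 = ¥283,272.00; over-quota = ¥621,093.00 − ¥283,272.00 = ¥337,821.00.
In-quota duty = ¥283,272.00 × 7.5% = ¥21,245.40. Over-quota duty = ¥337,821.00 × 29% = ¥97,968.09.
Line duty = ¥21,245.40 + ¥97,968.09 = ¥119,213.49.
Total = ¥13,079.83 + ¥15,440.54 + ¥6,934.39 + ¥119,213.49 = ¥154,668.25.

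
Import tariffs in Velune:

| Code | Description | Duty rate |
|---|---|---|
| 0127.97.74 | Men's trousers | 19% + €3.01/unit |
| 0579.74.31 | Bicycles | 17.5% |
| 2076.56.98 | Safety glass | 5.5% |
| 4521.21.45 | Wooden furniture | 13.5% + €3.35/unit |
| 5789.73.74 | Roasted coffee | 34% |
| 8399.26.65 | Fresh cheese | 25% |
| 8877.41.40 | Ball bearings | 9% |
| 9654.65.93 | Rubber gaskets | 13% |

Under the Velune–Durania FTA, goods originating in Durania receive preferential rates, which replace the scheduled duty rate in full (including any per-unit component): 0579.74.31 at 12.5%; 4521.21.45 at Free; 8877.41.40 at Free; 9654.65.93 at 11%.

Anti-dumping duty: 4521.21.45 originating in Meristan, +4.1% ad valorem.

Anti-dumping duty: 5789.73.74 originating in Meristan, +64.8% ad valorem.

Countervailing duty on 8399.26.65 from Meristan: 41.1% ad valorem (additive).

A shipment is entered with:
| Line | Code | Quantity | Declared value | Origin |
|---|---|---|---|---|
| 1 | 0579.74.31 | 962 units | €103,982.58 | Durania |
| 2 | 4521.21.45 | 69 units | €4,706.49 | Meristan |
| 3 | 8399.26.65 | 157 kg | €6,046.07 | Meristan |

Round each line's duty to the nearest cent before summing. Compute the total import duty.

€18,053.76

Line 1 (0579.74.31, Durania, 962 units, €103,982.58):
Base rate for 0579.74.31 is 17.5%.
Origin Durania qualifies under the Velune–Durania agreement and 0579.74.31 is covered: preferential rate 12.5% applies instead.
Duty = €103,982.58 × 12.5% = €12,997.82.
Line 2 (4521.21.45, Meristan, 69 units, €4,706.49):
Base rate for 4521.21.45 is 13.5% + €3.35/unit.
4521.21.45 has an FTA preferential rate, but origin Meristan is not Durania; base rate stands.
Additional duty on 4521.21.45 from Meristan: +4.1%. Applied ad valorem rate: 13.5% + 4.1% = 17.6%.
Duty = €4,706.49 × 17.6% + 69 × €3.35 = €1,059.49.
Line 3 (8399.26.65, Meristan, 157 kg, €6,046.07):
Base rate for 8399.26.65 is 25%.
Additional duty on 8399.26.65 from Meristan: +41.1%. Applied ad valorem rate: 25% + 41.1% = 66.1%.
Duty = €6,046.07 × 66.1% = €3,996.45.
Total = €12,997.82 + €1,059.49 + €3,996.45 = €18,053.76.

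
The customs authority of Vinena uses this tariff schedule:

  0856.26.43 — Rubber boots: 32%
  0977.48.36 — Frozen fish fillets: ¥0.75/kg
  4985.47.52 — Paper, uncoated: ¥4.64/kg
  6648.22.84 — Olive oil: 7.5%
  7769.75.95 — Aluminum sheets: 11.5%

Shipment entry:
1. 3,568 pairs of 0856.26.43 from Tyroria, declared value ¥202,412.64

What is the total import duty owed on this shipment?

Line 1 (0856.26.43, Tyroria, 3,568 pairs, ¥202,412.64):
Base rate for 0856.26.43 is 32%.
Duty = ¥202,412.64 × 32% = ¥64,772.04.

¥64,772.04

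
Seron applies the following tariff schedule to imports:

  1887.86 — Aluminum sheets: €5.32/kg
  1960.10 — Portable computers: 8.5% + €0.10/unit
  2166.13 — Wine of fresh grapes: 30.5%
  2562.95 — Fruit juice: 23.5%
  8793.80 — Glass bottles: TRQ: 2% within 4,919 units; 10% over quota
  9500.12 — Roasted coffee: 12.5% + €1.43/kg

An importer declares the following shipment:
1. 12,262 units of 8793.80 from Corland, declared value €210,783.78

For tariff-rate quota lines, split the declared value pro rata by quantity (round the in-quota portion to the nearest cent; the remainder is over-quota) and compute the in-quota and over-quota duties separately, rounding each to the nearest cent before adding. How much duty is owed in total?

Line 1 (8793.80, Corland, 12,262 units, €210,783.78):
Code 8793.80 is under a tariff-rate quota (threshold 4,919 units). In-quota: 4,919 units at 2%; over-quota: 7,343 units at 10%.
Pro-rata value split: in-quota = €210,783.78 × 4,919/12,262 = €84,557.61; over-quota = €210,783.78 − €84,557.61 = €126,226.17.
In-quota duty = €84,557.61 × 2% = €1,691.15. Over-quota duty = €126,226.17 × 10% = €12,622.62.
Line duty = €1,691.15 + €12,622.62 = €14,313.77.

€14,313.77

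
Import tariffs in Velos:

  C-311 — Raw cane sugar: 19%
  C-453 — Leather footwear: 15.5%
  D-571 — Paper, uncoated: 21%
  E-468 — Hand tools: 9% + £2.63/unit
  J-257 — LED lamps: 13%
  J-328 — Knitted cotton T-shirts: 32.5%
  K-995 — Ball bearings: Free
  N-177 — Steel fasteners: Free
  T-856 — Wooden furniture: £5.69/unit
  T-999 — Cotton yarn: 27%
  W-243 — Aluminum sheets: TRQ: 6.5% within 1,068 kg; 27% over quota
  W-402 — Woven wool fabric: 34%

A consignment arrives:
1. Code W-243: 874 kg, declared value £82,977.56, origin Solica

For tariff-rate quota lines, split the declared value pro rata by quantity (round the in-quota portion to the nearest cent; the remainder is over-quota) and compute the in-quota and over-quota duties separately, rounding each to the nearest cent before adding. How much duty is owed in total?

Line 1 (W-243, Solica, 874 kg, £82,977.56):
Code W-243 is under a tariff-rate quota (threshold 1,068 kg). Quantity 874 kg is within the quota, so the in-quota rate 6.5% applies to the full value.
Duty = £82,977.56 × 6.5% = £5,393.54.

£5,393.54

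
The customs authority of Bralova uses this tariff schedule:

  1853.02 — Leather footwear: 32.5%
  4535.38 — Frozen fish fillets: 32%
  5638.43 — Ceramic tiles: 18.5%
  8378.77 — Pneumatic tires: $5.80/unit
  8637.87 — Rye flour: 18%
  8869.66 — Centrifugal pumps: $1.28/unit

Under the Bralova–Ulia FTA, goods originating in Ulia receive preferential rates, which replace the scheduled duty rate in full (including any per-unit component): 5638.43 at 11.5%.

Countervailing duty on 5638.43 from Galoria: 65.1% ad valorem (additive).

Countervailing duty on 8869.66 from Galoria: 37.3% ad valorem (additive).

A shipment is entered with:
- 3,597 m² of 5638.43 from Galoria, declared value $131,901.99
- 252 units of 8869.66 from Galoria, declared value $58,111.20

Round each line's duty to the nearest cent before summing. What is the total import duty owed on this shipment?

$132,268.10

Line 1 (5638.43, Galoria, 3,597 m², $131,901.99):
Base rate for 5638.43 is 18.5%.
5638.43 has an FTA preferential rate, but origin Galoria is not Ulia; base rate stands.
Additional duty on 5638.43 from Galoria: +65.1%. Applied ad valorem rate: 18.5% + 65.1% = 83.6%.
Duty = $131,901.99 × 83.6% = $110,270.06.
Line 2 (8869.66, Galoria, 252 units, $58,111.20):
Base rate for 8869.66 is $1.28/unit.
Additional duty on 8869.66 from Galoria: +37.3% ad valorem. Applied ad valorem rate = 37.3%.
Duty = $58,111.20 × 37.3% + 252 × $1.28 = $21,998.04.
Total = $110,270.06 + $21,998.04 = $132,268.10.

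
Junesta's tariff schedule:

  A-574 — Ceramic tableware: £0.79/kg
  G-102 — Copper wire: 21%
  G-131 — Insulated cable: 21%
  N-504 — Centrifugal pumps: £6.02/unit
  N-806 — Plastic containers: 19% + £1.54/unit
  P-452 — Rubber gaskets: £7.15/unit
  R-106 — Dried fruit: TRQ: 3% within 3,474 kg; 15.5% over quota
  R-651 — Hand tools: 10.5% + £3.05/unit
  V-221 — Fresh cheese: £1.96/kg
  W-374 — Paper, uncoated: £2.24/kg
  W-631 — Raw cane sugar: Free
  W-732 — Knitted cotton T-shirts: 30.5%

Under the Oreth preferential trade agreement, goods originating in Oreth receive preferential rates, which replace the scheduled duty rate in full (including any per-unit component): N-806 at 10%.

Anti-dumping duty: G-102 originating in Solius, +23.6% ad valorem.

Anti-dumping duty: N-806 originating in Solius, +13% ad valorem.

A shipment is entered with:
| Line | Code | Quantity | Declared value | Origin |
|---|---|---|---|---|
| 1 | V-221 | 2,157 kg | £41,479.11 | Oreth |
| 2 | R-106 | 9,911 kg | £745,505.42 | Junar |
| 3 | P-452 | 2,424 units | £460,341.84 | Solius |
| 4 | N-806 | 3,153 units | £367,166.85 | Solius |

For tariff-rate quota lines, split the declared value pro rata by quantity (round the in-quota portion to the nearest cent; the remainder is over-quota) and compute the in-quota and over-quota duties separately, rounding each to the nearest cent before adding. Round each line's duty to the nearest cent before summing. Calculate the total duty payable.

Line 1 (V-221, Oreth, 2,157 kg, £41,479.11):
Base rate for V-221 is £1.96/kg.
Origin Oreth is the FTA partner but V-221 is not on the preference list; base rate stands.
Duty = 2,157 × £1.96 = £4,227.72.
Line 2 (R-106, Junar, 9,911 kg, £745,505.42):
Code R-106 is under a tariff-rate quota (threshold 3,474 kg). In-quota: 3,474 kg at 3%; over-quota: 6,437 kg at 15.5%.
Pro-rata value split: in-quota = £745,505.42 × 3,474/9,911 = £261,314.28; over-quota = £745,505.42 − £261,314.28 = £484,191.14.
In-quota duty = £261,314.28 × 3% = £7,839.43. Over-quota duty = £484,191.14 × 15.5% = £75,049.63.
Line duty = £7,839.43 + £75,049.63 = £82,889.06.
Line 3 (P-452, Solius, 2,424 units, £460,341.84):
Base rate for P-452 is £7.15/unit.
Duty = 2,424 × £7.15 = £17,331.60.
Line 4 (N-806, Solius, 3,153 units, £367,166.85):
Base rate for N-806 is 19% + £1.54/unit.
N-806 has an FTA preferential rate, but origin Solius is not Oreth; base rate stands.
Additional duty on N-806 from Solius: +13%. Applied ad valorem rate: 19% + 13% = 32%.
Duty = £367,166.85 × 32% + 3,153 × £1.54 = £122,349.01.
Total = £4,227.72 + £82,889.06 + £17,331.60 + £122,349.01 = £226,797.39.

£226,797.39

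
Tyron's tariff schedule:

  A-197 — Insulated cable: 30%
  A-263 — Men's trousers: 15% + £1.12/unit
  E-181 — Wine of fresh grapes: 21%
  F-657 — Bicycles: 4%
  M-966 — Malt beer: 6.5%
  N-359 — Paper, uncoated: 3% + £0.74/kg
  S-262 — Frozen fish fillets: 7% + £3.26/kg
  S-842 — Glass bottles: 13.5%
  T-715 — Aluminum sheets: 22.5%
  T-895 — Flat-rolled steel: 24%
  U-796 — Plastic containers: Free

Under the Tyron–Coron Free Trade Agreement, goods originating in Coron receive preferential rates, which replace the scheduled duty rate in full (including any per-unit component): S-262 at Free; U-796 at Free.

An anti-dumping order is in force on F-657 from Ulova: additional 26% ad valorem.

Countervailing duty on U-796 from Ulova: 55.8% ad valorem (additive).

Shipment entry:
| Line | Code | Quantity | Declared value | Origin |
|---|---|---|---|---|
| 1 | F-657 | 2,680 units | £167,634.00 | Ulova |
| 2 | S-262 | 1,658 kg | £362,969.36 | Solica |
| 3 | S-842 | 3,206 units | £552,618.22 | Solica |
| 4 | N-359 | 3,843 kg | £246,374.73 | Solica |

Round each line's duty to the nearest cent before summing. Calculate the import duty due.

Line 1 (F-657, Ulova, 2,680 units, £167,634.00):
Base rate for F-657 is 4%.
Additional duty on F-657 from Ulova: +26%. Applied ad valorem rate: 4% + 26% = 30%.
Duty = £167,634.00 × 30% = £50,290.20.
Line 2 (S-262, Solica, 1,658 kg, £362,969.36):
Base rate for S-262 is 7% + £3.26/kg.
S-262 has an FTA preferential rate, but origin Solica is not Coron; base rate stands.
Duty = £362,969.36 × 7% + 1,658 × £3.26 = £30,812.94.
Line 3 (S-842, Solica, 3,206 units, £552,618.22):
Base rate for S-842 is 13.5%.
Duty = £552,618.22 × 13.5% = £74,603.46.
Line 4 (N-359, Solica, 3,843 kg, £246,374.73):
Base rate for N-359 is 3% + £0.74/kg.
Duty = £246,374.73 × 3% + 3,843 × £0.74 = £10,235.06.
Total = £50,290.20 + £30,812.94 + £74,603.46 + £10,235.06 = £165,941.66.

£165,941.66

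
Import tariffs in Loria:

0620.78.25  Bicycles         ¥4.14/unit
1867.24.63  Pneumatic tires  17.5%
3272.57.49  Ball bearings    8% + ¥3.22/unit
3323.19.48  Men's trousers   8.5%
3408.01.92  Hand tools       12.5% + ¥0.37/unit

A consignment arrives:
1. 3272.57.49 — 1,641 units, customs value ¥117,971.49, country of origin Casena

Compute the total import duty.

¥14,721.74

Line 1 (3272.57.49, Casena, 1,641 units, ¥117,971.49):
Base rate for 3272.57.49 is 8% + ¥3.22/unit.
Duty = ¥117,971.49 × 8% + 1,641 × ¥3.22 = ¥14,721.74.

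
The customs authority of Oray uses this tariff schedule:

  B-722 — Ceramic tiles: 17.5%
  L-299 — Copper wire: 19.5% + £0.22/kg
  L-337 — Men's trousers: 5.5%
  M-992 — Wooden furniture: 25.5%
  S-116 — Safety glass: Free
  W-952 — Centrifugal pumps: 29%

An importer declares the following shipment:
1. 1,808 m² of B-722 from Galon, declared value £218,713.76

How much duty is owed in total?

Line 1 (B-722, Galon, 1,808 m², £218,713.76):
Base rate for B-722 is 17.5%.
Duty = £218,713.76 × 17.5% = £38,274.91.

£38,274.91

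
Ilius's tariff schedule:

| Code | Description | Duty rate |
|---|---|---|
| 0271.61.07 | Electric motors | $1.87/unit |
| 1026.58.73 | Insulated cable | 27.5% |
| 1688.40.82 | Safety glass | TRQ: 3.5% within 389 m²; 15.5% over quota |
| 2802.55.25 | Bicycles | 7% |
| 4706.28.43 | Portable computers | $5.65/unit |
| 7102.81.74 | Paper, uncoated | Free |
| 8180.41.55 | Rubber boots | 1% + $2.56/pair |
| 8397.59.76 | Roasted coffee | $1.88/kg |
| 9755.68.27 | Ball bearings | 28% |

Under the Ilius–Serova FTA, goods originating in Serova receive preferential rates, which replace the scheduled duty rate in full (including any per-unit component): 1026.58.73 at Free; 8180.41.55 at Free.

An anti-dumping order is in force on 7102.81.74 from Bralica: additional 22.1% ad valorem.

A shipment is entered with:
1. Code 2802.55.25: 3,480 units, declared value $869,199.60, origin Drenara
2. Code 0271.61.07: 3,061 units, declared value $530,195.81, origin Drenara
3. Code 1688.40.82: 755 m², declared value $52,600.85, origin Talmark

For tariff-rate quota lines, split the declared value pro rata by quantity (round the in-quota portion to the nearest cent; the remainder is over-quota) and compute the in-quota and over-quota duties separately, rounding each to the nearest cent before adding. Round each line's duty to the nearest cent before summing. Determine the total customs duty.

Line 1 (2802.55.25, Drenara, 3,480 units, $869,199.60):
Base rate for 2802.55.25 is 7%.
Duty = $869,199.60 × 7% = $60,843.97.
Line 2 (0271.61.07, Drenara, 3,061 units, $530,195.81):
Base rate for 0271.61.07 is $1.87/unit.
Duty = 3,061 × $1.87 = $5,724.07.
Line 3 (1688.40.82, Talmark, 755 m², $52,600.85):
Code 1688.40.82 is under a tariff-rate quota (threshold 389 m²). In-quota: 389 m² at 3.5%; over-quota: 366 m² at 15.5%.
Pro-rata value split: in-quota = $52,600.85 × 389/755 = $27,101.63; over-quota = $52,600.85 − $27,101.63 = $25,499.22.
In-quota duty = $27,101.63 × 3.5% = $948.56. Over-quota duty = $25,499.22 × 15.5% = $3,952.38.
Line duty = $948.56 + $3,952.38 = $4,900.94.
Total = $60,843.97 + $5,724.07 + $4,900.94 = $71,468.98.

$71,468.98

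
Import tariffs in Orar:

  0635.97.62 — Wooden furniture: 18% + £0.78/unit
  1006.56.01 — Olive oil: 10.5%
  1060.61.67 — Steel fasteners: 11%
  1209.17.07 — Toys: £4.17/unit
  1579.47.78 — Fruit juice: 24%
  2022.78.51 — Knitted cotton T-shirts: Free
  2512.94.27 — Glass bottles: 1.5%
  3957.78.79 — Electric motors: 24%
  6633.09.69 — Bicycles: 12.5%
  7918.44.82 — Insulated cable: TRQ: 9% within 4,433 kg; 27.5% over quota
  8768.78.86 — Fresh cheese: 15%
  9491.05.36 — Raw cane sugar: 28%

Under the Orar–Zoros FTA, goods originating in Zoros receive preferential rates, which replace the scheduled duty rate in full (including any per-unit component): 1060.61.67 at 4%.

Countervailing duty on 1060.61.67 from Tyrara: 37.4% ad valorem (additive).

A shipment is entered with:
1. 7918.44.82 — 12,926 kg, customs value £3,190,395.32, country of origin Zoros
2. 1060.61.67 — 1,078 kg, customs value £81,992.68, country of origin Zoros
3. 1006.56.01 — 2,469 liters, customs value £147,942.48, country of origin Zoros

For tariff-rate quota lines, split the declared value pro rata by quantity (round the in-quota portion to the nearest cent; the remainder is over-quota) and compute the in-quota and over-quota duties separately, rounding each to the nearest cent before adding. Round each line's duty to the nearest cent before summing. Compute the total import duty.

£693,754.07

Line 1 (7918.44.82, Zoros, 12,926 kg, £3,190,395.32):
Code 7918.44.82 is under a tariff-rate quota (threshold 4,433 kg). In-quota: 4,433 kg at 9%; over-quota: 8,493 kg at 27.5%.
Pro-rata value split: in-quota = £3,190,395.32 × 4,433/12,926 = £1,094,153.06; over-quota = £3,190,395.32 − £1,094,153.06 = £2,096,242.26.
In-quota duty = £1,094,153.06 × 9% = £98,473.78. Over-quota duty = £2,096,242.26 × 27.5% = £576,466.62.
Line duty = £98,473.78 + £576,466.62 = £674,940.40.
Line 2 (1060.61.67, Zoros, 1,078 kg, £81,992.68):
Base rate for 1060.61.67 is 11%.
Origin Zoros qualifies under the Orar–Zoros agreement and 1060.61.67 is covered: preferential rate 4% applies instead.
The additional-duty order on 1060.61.67 targets Tyrara, not Zoros; it does not apply.
Duty = £81,992.68 × 4% = £3,279.71.
Line 3 (1006.56.01, Zoros, 2,469 liters, £147,942.48):
Base rate for 1006.56.01 is 10.5%.
Origin Zoros is the FTA partner but 1006.56.01 is not on the preference list; base rate stands.
Duty = £147,942.48 × 10.5% = £15,533.96.
Total = £674,940.40 + £3,279.71 + £15,533.96 = £693,754.07.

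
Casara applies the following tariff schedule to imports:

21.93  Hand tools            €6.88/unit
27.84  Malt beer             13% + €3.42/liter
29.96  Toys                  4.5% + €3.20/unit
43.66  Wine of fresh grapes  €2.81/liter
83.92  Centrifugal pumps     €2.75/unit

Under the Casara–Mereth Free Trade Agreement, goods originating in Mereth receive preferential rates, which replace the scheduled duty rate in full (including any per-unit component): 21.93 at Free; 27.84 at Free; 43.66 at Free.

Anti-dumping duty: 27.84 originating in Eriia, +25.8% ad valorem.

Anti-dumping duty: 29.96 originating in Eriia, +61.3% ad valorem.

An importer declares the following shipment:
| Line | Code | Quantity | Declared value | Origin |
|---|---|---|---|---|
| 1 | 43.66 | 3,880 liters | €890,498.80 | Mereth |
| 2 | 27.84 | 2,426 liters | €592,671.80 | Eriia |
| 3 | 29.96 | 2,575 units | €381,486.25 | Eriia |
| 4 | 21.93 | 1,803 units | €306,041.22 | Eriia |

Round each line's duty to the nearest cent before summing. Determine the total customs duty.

€509,916.17

Line 1 (43.66, Mereth, 3,880 liters, €890,498.80):
Base rate for 43.66 is €2.81/liter.
Origin Mereth qualifies under the Casara–Mereth agreement and 43.66 is covered: preferential rate Free applies instead.
Duty = €890,498.80 × 0% = €0.00.
Line 2 (27.84, Eriia, 2,426 liters, €592,671.80):
Base rate for 27.84 is 13% + €3.42/liter.
27.84 has an FTA preferential rate, but origin Eriia is not Mereth; base rate stands.
Additional duty on 27.84 from Eriia: +25.8%. Applied ad valorem rate: 13% + 25.8% = 38.8%.
Duty = €592,671.80 × 38.8% + 2,426 × €3.42 = €238,253.58.
Line 3 (29.96, Eriia, 2,575 units, €381,486.25):
Base rate for 29.96 is 4.5% + €3.20/unit.
Additional duty on 29.96 from Eriia: +61.3%. Applied ad valorem rate: 4.5% + 61.3% = 65.8%.
Duty = €381,486.25 × 65.8% + 2,575 × €3.20 = €259,257.95.
Line 4 (21.93, Eriia, 1,803 units, €306,041.22):
Base rate for 21.93 is €6.88/unit.
21.93 has an FTA preferential rate, but origin Eriia is not Mereth; base rate stands.
Duty = 1,803 × €6.88 = €12,404.64.
Total = €0.00 + €238,253.58 + €259,257.95 + €12,404.64 = €509,916.17.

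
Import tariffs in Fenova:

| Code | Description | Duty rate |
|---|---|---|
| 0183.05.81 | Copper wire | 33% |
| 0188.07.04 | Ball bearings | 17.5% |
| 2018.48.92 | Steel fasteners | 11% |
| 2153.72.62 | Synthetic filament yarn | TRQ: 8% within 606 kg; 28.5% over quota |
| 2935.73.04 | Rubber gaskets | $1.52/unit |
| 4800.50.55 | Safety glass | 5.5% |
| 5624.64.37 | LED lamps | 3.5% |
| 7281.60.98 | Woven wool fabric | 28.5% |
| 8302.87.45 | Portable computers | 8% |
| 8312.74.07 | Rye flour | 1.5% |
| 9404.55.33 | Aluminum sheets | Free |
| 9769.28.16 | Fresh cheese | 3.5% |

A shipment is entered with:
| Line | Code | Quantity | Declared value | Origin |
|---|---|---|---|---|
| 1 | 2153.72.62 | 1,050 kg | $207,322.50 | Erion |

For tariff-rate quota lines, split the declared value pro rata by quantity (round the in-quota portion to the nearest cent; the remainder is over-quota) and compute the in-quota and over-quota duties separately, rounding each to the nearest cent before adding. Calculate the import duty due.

Line 1 (2153.72.62, Erion, 1,050 kg, $207,322.50):
Code 2153.72.62 is under a tariff-rate quota (threshold 606 kg). In-quota: 606 kg at 8%; over-quota: 444 kg at 28.5%.
Pro-rata value split: in-quota = $207,322.50 × 606/1,050 = $119,654.70; over-quota = $207,322.50 − $119,654.70 = $87,667.80.
In-quota duty = $119,654.70 × 8% = $9,572.38. Over-quota duty = $87,667.80 × 28.5% = $24,985.32.
Line duty = $9,572.38 + $24,985.32 = $34,557.70.

$34,557.70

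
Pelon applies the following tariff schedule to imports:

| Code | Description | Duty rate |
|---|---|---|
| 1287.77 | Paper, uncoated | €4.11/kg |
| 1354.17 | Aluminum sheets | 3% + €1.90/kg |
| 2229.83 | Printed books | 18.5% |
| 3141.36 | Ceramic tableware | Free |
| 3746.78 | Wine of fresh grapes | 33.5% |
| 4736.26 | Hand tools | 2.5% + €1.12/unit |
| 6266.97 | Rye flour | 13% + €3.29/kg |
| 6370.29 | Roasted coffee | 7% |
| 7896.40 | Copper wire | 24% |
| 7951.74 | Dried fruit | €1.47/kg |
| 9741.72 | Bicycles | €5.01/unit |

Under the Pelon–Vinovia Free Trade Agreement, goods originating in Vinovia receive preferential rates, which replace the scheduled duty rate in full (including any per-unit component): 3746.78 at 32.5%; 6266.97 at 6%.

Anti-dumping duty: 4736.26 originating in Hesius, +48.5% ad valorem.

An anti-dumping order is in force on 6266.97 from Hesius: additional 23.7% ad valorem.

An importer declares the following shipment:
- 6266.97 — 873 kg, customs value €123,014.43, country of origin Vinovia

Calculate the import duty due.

€7,380.87

Line 1 (6266.97, Vinovia, 873 kg, €123,014.43):
Base rate for 6266.97 is 13% + €3.29/kg.
Origin Vinovia qualifies under the Pelon–Vinovia agreement and 6266.97 is covered: preferential rate 6% applies instead.
The additional-duty order on 6266.97 targets Hesius, not Vinovia; it does not apply.
Duty = €123,014.43 × 6% = €7,380.87.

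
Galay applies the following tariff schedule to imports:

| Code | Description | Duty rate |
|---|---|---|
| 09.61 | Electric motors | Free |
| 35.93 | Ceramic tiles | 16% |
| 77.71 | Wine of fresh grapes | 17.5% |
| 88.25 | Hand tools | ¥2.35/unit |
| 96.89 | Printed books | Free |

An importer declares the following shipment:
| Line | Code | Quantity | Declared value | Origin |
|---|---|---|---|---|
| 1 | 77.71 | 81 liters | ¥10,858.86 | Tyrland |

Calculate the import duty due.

Line 1 (77.71, Tyrland, 81 liters, ¥10,858.86):
Base rate for 77.71 is 17.5%.
Duty = ¥10,858.86 × 17.5% = ¥1,900.30.

¥1,900.30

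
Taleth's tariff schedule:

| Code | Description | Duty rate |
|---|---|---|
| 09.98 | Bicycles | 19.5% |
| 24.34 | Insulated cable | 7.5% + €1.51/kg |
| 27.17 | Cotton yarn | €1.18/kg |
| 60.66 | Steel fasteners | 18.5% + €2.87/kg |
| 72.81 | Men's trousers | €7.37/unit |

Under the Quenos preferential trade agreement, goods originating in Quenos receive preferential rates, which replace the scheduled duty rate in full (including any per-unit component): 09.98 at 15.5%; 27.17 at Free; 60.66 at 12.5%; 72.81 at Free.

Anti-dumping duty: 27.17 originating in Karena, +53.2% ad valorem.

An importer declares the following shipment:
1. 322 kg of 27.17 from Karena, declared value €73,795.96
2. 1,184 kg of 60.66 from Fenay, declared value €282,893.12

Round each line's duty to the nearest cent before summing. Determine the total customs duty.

€95,372.72

Line 1 (27.17, Karena, 322 kg, €73,795.96):
Base rate for 27.17 is €1.18/kg.
27.17 has an FTA preferential rate, but origin Karena is not Quenos; base rate stands.
Additional duty on 27.17 from Karena: +53.2% ad valorem. Applied ad valorem rate = 53.2%.
Duty = €73,795.96 × 53.2% + 322 × €1.18 = €39,639.41.
Line 2 (60.66, Fenay, 1,184 kg, €282,893.12):
Base rate for 60.66 is 18.5% + €2.87/kg.
60.66 has an FTA preferential rate, but origin Fenay is not Quenos; base rate stands.
Duty = €282,893.12 × 18.5% + 1,184 × €2.87 = €55,733.31.
Total = €39,639.41 + €55,733.31 = €95,372.72.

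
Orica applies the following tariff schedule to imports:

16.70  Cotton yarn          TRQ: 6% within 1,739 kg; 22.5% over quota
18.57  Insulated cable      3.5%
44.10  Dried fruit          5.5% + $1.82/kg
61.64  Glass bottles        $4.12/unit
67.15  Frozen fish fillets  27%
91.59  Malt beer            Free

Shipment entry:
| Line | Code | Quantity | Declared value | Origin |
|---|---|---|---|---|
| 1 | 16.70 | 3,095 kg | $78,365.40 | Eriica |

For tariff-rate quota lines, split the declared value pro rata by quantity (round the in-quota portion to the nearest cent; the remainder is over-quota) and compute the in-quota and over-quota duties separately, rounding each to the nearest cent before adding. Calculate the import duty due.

Line 1 (16.70, Eriica, 3,095 kg, $78,365.40):
Code 16.70 is under a tariff-rate quota (threshold 1,739 kg). In-quota: 1,739 kg at 6%; over-quota: 1,356 kg at 22.5%.
Pro-rata value split: in-quota = $78,365.40 × 1,739/3,095 = $44,031.48; over-quota = $78,365.40 − $44,031.48 = $34,333.92.
In-quota duty = $44,031.48 × 6% = $2,641.89. Over-quota duty = $34,333.92 × 22.5% = $7,725.13.
Line duty = $2,641.89 + $7,725.13 = $10,367.02.

$10,367.02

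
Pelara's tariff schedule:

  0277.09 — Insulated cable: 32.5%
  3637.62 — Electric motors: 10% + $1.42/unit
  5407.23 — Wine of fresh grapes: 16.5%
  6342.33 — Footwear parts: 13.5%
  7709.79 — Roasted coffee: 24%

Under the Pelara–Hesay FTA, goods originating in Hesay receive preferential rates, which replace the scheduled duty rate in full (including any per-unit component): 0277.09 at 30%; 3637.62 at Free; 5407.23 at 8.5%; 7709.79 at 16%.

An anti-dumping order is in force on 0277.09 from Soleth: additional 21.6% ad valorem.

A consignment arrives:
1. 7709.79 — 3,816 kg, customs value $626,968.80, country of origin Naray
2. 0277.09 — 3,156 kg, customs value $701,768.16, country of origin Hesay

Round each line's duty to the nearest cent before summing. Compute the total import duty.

Line 1 (7709.79, Naray, 3,816 kg, $626,968.80):
Base rate for 7709.79 is 24%.
7709.79 has an FTA preferential rate, but origin Naray is not Hesay; base rate stands.
Duty = $626,968.80 × 24% = $150,472.51.
Line 2 (0277.09, Hesay, 3,156 kg, $701,768.16):
Base rate for 0277.09 is 32.5%.
Origin Hesay qualifies under the Pelara–Hesay agreement and 0277.09 is covered: preferential rate 30% applies instead.
The additional-duty order on 0277.09 targets Soleth, not Hesay; it does not apply.
Duty = $701,768.16 × 30% = $210,530.45.
Total = $150,472.51 + $210,530.45 = $361,002.96.

$361,002.96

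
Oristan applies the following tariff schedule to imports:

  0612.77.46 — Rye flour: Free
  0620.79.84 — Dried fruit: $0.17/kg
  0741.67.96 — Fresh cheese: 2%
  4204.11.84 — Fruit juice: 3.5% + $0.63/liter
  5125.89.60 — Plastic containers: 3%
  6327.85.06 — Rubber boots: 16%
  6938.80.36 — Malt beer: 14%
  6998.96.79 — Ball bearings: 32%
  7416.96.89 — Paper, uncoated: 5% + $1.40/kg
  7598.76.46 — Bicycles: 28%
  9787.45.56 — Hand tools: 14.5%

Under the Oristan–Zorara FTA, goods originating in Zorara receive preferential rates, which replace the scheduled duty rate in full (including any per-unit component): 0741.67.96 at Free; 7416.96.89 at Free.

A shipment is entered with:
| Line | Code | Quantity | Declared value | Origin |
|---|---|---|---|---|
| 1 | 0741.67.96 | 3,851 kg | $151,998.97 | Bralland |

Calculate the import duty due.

$3,039.98

Line 1 (0741.67.96, Bralland, 3,851 kg, $151,998.97):
Base rate for 0741.67.96 is 2%.
0741.67.96 has an FTA preferential rate, but origin Bralland is not Zorara; base rate stands.
Duty = $151,998.97 × 2% = $3,039.98.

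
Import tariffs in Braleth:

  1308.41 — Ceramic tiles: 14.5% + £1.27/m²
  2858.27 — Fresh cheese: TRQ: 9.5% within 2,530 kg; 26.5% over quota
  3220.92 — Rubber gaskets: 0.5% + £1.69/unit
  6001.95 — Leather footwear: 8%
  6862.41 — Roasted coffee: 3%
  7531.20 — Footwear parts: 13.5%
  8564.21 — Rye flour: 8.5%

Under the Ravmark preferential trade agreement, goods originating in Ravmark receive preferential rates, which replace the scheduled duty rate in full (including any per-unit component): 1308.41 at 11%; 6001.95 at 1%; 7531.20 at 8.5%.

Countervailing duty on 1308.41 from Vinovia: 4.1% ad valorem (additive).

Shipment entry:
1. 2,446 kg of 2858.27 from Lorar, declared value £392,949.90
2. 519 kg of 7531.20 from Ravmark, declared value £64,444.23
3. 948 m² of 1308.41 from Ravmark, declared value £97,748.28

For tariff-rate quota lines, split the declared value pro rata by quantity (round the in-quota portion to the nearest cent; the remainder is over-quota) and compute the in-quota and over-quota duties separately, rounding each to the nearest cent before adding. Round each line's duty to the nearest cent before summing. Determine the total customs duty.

£53,560.31

Line 1 (2858.27, Lorar, 2,446 kg, £392,949.90):
Code 2858.27 is under a tariff-rate quota (threshold 2,530 kg). Quantity 2,446 kg is within the quota, so the in-quota rate 9.5% applies to the full value.
Duty = £392,949.90 × 9.5% = £37,330.24.
Line 2 (7531.20, Ravmark, 519 kg, £64,444.23):
Base rate for 7531.20 is 13.5%.
Origin Ravmark qualifies under the Braleth–Ravmark agreement and 7531.20 is covered: preferential rate 8.5% applies instead.
Duty = £64,444.23 × 8.5% = £5,477.76.
Line 3 (1308.41, Ravmark, 948 m², £97,748.28):
Base rate for 1308.41 is 14.5% + £1.27/m².
Origin Ravmark qualifies under the Braleth–Ravmark agreement and 1308.41 is covered: preferential rate 11% applies instead.
The additional-duty order on 1308.41 targets Vinovia, not Ravmark; it does not apply.
Duty = £97,748.28 × 11% = £10,752.31.
Total = £37,330.24 + £5,477.76 + £10,752.31 = £53,560.31.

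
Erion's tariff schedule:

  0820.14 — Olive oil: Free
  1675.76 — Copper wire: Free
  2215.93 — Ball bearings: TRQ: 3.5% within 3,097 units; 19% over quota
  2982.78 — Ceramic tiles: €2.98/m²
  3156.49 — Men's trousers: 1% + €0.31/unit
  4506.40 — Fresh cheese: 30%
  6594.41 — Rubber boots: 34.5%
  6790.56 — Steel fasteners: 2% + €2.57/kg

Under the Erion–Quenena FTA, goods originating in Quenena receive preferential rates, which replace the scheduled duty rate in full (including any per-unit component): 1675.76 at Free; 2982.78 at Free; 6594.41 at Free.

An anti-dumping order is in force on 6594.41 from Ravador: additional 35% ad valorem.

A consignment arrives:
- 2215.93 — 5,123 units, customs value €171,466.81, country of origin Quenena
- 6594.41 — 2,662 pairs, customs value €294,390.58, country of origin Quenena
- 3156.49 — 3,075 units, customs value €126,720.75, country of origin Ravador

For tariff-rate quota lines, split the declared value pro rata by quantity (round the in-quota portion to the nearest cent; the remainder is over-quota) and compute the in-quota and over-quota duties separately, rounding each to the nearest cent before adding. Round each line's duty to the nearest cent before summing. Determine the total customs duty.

€18,732.38

Line 1 (2215.93, Quenena, 5,123 units, €171,466.81):
Code 2215.93 is under a tariff-rate quota (threshold 3,097 units). In-quota: 3,097 units at 3.5%; over-quota: 2,026 units at 19%.
Pro-rata value split: in-quota = €171,466.81 × 3,097/5,123 = €103,656.59; over-quota = €171,466.81 − €103,656.59 = €67,810.22.
In-quota duty = €103,656.59 × 3.5% = €3,627.98. Over-quota duty = €67,810.22 × 19% = €12,883.94.
Line duty = €3,627.98 + €12,883.94 = €16,511.92.
Line 2 (6594.41, Quenena, 2,662 pairs, €294,390.58):
Base rate for 6594.41 is 34.5%.
Origin Quenena qualifies under the Erion–Quenena agreement and 6594.41 is covered: preferential rate Free applies instead.
The additional-duty order on 6594.41 targets Ravador, not Quenena; it does not apply.
Duty = €294,390.58 × 0% = €0.00.
Line 3 (3156.49, Ravador, 3,075 units, €126,720.75):
Base rate for 3156.49 is 1% + €0.31/unit.
Duty = €126,720.75 × 1% + 3,075 × €0.31 = €2,220.46.
Total = €16,511.92 + €0.00 + €2,220.46 = €18,732.38.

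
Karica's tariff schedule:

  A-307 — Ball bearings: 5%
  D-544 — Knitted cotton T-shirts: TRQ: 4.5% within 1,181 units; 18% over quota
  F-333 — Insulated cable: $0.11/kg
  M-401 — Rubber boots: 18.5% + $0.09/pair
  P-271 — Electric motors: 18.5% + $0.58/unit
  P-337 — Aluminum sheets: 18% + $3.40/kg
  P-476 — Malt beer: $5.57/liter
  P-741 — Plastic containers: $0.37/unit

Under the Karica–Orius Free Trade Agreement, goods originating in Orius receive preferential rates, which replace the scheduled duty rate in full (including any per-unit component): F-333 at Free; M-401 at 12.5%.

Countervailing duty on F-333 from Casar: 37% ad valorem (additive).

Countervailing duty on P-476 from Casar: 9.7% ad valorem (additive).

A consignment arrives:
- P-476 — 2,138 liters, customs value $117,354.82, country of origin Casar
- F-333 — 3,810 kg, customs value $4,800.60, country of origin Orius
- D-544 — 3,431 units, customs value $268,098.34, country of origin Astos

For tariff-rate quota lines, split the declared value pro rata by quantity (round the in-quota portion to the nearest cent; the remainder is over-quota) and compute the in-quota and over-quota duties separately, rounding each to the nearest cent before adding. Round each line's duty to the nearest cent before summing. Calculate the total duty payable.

Line 1 (P-476, Casar, 2,138 liters, $117,354.82):
Base rate for P-476 is $5.57/liter.
Additional duty on P-476 from Casar: +9.7% ad valorem. Applied ad valorem rate = 9.7%.
Duty = $117,354.82 × 9.7% + 2,138 × $5.57 = $23,292.08.
Line 2 (F-333, Orius, 3,810 kg, $4,800.60):
Base rate for F-333 is $0.11/kg.
Origin Orius qualifies under the Karica–Orius agreement and F-333 is covered: preferential rate Free applies instead.
The additional-duty order on F-333 targets Casar, not Orius; it does not apply.
Duty = $4,800.60 × 0% = $0.00.
Line 3 (D-544, Astos, 3,431 units, $268,098.34):
Code D-544 is under a tariff-rate quota (threshold 1,181 units). In-quota: 1,181 units at 4.5%; over-quota: 2,250 units at 18%.
Pro-rata value split: in-quota = $268,098.34 × 1,181/3,431 = $92,283.34; over-quota = $268,098.34 − $92,283.34 = $175,815.00.
In-quota duty = $92,283.34 × 4.5% = $4,152.75. Over-quota duty = $175,815.00 × 18% = $31,646.70.
Line duty = $4,152.75 + $31,646.70 = $35,799.45.
Total = $23,292.08 + $0.00 + $35,799.45 = $59,091.53.

$59,091.53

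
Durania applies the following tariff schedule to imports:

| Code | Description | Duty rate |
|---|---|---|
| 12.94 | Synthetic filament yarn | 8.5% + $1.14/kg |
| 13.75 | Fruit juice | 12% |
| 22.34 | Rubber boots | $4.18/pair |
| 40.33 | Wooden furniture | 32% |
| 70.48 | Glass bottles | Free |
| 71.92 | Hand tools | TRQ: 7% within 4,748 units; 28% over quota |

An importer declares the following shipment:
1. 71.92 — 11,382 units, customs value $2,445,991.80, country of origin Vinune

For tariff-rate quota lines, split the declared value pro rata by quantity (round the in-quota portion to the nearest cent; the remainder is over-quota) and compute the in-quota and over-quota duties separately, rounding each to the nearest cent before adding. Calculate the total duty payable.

Line 1 (71.92, Vinune, 11,382 units, $2,445,991.80):
Code 71.92 is under a tariff-rate quota (threshold 4,748 units). In-quota: 4,748 units at 7%; over-quota: 6,634 units at 28%.
Pro-rata value split: in-quota = $2,445,991.80 × 4,748/11,382 = $1,020,345.20; over-quota = $2,445,991.80 − $1,020,345.20 = $1,425,646.60.
In-quota duty = $1,020,345.20 × 7% = $71,424.16. Over-quota duty = $1,425,646.60 × 28% = $399,181.05.
Line duty = $71,424.16 + $399,181.05 = $470,605.21.

$470,605.21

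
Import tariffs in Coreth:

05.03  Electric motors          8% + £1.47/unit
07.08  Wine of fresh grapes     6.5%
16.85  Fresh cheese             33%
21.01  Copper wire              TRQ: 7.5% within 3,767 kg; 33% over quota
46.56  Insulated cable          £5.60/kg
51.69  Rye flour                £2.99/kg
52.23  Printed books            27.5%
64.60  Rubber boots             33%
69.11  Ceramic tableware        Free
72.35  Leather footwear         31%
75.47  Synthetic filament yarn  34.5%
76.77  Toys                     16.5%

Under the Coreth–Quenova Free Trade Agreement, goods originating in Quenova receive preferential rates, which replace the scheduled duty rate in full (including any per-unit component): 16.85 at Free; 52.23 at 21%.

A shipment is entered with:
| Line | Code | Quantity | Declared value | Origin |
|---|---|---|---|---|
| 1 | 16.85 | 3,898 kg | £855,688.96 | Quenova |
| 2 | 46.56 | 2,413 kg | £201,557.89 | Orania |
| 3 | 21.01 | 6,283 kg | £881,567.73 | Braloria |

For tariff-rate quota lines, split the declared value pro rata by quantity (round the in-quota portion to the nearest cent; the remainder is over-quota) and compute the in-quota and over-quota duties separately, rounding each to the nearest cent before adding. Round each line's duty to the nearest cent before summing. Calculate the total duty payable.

£169,650.47

Line 1 (16.85, Quenova, 3,898 kg, £855,688.96):
Base rate for 16.85 is 33%.
Origin Quenova qualifies under the Coreth–Quenova agreement and 16.85 is covered: preferential rate Free applies instead.
Duty = £855,688.96 × 0% = £0.00.
Line 2 (46.56, Orania, 2,413 kg, £201,557.89):
Base rate for 46.56 is £5.60/kg.
Duty = 2,413 × £5.60 = £13,512.80.
Line 3 (21.01, Braloria, 6,283 kg, £881,567.73):
Code 21.01 is under a tariff-rate quota (threshold 3,767 kg). In-quota: 3,767 kg at 7.5%; over-quota: 2,516 kg at 33%.
Pro-rata value split: in-quota = £881,567.73 × 3,767/6,283 = £528,547.77; over-quota = £881,567.73 − £528,547.77 = £353,019.96.
In-quota duty = £528,547.77 × 7.5% = £39,641.08. Over-quota duty = £353,019.96 × 33% = £116,496.59.
Line duty = £39,641.08 + £116,496.59 = £156,137.67.
Total = £0.00 + £13,512.80 + £156,137.67 = £169,650.47.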